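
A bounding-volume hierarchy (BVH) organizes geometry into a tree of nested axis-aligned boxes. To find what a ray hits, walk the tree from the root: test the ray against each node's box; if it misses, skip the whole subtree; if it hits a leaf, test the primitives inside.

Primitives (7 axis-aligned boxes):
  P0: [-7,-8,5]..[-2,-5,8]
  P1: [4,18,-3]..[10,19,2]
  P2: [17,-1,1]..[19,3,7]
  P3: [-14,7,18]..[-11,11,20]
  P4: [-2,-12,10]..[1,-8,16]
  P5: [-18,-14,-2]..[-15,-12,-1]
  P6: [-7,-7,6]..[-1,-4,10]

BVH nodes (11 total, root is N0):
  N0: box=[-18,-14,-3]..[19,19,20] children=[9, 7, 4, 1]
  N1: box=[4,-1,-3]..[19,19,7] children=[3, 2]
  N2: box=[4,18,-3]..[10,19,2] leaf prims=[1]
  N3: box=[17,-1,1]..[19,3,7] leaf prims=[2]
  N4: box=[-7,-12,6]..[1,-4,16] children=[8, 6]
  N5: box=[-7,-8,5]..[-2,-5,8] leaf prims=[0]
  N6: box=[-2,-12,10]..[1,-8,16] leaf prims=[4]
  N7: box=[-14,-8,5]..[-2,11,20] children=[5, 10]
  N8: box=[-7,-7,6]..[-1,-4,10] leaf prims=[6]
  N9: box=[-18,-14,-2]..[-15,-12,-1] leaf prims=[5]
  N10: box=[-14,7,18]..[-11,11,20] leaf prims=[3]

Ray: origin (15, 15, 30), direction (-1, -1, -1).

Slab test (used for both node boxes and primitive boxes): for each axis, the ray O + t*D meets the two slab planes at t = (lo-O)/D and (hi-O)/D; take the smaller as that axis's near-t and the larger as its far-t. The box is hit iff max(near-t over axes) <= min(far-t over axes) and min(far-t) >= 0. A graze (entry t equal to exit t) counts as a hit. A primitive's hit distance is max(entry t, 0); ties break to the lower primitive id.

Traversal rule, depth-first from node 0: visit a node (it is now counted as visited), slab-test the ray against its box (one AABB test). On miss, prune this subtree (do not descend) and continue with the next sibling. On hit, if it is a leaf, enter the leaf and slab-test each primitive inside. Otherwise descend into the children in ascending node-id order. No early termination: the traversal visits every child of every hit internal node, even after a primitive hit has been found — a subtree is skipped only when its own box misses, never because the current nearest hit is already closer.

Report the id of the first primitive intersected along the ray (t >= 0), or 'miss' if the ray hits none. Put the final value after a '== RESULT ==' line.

Walk:
N0 x:[-4,33] y:[-4,29] z:[10,33] -> hit [10,29], descend [1, 4, 7, 9]
  N1 x:[-4,11] y:[-4,16] z:[23,33] -> miss, prune
  N4 x:[14,22] y:[19,27] z:[14,24] -> hit [19,22], descend [6, 8]
    N6 x:[14,17] y:[23,27] z:[14,20] -> miss, prune
    N8 x:[16,22] y:[19,22] z:[20,24] -> hit [20,22] leaf, test {P6@t=20}
  N7 x:[17,29] y:[4,23] z:[10,25] -> hit [17,23], descend [5, 10]
    N5 x:[17,22] y:[20,23] z:[22,25] -> hit [22,22] leaf, test {P0@t=22}
    N10 x:[26,29] y:[4,8] z:[10,12] -> miss, prune
  N9 x:[30,33] y:[27,29] z:[31,32] -> miss, prune

9 AABB tests over nodes [0, 1, 4, 6, 8, 7, 5, 10, 9]; 2 leaves entered; closest P6.

== RESULT ==
6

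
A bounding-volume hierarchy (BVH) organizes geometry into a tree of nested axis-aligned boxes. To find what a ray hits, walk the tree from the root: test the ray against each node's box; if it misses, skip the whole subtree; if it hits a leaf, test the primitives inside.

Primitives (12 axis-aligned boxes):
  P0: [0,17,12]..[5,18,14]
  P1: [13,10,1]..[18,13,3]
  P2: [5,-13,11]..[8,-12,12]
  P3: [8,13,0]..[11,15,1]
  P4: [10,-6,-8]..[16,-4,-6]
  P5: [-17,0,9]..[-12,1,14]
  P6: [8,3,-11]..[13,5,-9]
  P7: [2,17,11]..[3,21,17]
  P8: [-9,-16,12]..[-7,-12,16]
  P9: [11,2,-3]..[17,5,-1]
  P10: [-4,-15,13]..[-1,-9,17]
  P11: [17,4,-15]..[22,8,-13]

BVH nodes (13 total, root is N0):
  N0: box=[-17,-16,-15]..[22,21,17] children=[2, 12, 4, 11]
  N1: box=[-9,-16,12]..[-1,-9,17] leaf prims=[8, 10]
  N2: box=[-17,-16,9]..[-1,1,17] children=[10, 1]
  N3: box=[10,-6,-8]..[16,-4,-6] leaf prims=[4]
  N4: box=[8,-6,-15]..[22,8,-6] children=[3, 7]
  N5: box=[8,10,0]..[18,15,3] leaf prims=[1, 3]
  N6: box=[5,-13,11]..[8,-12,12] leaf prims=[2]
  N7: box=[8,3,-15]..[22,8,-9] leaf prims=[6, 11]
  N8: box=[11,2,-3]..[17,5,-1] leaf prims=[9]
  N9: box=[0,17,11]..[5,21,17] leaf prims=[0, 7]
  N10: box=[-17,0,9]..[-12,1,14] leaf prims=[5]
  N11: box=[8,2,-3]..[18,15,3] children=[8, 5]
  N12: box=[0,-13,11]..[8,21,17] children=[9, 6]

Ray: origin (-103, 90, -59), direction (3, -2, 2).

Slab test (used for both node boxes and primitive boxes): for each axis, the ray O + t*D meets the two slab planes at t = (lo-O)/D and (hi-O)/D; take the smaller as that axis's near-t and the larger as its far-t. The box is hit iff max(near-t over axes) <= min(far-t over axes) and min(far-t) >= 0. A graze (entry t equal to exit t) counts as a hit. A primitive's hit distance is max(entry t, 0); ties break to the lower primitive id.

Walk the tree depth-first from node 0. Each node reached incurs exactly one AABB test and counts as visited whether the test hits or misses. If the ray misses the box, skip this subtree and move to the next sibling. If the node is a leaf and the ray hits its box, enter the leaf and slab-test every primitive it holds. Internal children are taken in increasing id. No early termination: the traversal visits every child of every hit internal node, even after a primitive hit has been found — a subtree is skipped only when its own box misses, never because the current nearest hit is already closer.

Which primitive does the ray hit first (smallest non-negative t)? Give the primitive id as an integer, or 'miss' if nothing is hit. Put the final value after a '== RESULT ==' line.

Traverse from the root:
N0 x:[86/3,125/3] y:[69/2,53] z:[22,38] -> hit [69/2,38], descend [2, 4, 11, 12]
  N2 x:[86/3,34] y:[89/2,53] z:[34,38] -> miss, prune
  N4 x:[37,125/3] y:[41,48] z:[22,53/2] -> miss, prune
  N11 x:[37,121/3] y:[75/2,44] z:[28,31] -> miss, prune
  N12 x:[103/3,37] y:[69/2,103/2] z:[35,38] -> hit [35,37], descend [6, 9]
    N6 x:[36,37] y:[51,103/2] z:[35,71/2] -> miss, prune
    N9 x:[103/3,36] y:[69/2,73/2] z:[35,38] -> hit [35,36] leaf, test {P0@t=36, P7@t=35}

Summary -> nodes [0, 2, 4, 11, 12, 6, 9]; box-tests=7; leaf-entries=1; first=P7

== RESULT ==
7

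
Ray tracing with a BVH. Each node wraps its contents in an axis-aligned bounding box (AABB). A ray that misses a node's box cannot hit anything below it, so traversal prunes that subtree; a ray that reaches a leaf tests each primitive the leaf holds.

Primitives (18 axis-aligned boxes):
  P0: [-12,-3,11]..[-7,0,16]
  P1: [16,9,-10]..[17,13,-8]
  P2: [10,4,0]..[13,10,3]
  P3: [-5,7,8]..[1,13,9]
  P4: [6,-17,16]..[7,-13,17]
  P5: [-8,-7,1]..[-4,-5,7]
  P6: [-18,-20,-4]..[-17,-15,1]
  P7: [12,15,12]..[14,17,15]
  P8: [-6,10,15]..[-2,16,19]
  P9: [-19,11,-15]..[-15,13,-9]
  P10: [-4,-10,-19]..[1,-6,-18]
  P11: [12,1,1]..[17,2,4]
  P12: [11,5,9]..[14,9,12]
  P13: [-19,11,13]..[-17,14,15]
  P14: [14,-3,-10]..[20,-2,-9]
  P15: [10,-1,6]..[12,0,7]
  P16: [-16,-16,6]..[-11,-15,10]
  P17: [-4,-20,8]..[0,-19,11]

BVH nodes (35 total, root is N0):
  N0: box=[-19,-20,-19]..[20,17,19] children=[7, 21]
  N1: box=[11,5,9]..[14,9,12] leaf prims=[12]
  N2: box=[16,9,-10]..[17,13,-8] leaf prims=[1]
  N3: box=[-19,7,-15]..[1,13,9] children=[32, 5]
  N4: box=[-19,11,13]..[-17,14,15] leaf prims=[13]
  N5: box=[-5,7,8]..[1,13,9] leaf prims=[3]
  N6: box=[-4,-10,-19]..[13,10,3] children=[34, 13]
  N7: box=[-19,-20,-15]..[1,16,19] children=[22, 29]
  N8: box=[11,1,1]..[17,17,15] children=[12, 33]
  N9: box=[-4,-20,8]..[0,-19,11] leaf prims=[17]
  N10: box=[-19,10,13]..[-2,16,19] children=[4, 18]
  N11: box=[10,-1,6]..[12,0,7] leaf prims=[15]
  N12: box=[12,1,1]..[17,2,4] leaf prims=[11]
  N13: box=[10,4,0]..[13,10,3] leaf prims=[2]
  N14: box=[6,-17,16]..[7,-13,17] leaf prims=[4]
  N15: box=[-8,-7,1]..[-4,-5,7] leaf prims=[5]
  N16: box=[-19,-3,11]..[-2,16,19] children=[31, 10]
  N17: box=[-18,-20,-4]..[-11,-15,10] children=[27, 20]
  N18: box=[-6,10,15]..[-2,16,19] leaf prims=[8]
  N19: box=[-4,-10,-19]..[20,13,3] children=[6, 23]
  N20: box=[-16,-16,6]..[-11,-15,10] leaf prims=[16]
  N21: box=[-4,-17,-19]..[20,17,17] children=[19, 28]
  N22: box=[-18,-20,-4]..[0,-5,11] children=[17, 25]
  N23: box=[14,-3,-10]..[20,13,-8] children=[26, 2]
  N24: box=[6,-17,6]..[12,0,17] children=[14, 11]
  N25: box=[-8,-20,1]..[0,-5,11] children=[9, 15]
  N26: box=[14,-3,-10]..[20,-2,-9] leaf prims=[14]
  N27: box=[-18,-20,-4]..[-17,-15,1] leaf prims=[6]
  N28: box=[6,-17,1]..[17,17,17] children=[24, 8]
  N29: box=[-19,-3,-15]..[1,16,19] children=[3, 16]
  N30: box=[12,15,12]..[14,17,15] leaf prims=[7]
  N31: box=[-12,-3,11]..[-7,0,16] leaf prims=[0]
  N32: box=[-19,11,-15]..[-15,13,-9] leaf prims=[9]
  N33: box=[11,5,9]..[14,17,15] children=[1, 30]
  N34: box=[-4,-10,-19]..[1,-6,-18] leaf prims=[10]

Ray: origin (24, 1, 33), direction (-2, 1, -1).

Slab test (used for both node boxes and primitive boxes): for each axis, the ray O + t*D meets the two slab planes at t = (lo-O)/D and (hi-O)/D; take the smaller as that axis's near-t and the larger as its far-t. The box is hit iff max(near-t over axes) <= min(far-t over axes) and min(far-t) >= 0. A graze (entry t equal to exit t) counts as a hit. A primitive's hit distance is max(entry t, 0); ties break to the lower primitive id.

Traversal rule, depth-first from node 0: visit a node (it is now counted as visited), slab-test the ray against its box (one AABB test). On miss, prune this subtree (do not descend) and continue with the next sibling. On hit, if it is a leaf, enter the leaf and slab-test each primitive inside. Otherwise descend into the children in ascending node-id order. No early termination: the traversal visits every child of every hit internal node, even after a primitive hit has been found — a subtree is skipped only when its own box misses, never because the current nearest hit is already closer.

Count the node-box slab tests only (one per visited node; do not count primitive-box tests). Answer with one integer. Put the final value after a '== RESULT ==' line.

Walk:
N0 x:[2,43/2] y:[-21,16] z:[14,52] -> hit [14,16], descend [7, 21]
  N7 x:[23/2,43/2] y:[-21,15] z:[14,48] -> hit [14,15], descend [22, 29]
    N22 x:[12,21] y:[-21,-6] z:[22,37] -> miss, prune
    N29 x:[23/2,43/2] y:[-4,15] z:[14,48] -> hit [14,15], descend [3, 16]
      N3 x:[23/2,43/2] y:[6,12] z:[24,48] -> miss, prune
      N16 x:[13,43/2] y:[-4,15] z:[14,22] -> hit [14,15], descend [10, 31]
        N10 x:[13,43/2] y:[9,15] z:[14,20] -> hit [14,15], descend [4, 18]
          N4 x:[41/2,43/2] y:[10,13] z:[18,20] -> miss, prune
          N18 x:[13,15] y:[9,15] z:[14,18] -> hit [14,15] leaf, test {P8@t=14}
        N31 x:[31/2,18] y:[-4,-1] z:[17,22] -> miss, prune
  N21 x:[2,14] y:[-18,16] z:[16,52] -> miss, prune

Summary -> nodes [0, 7, 22, 29, 3, 16, 10, 4, 18, 31, 21]; box-tests=11; leaf-entries=1; first=P8

== RESULT ==
11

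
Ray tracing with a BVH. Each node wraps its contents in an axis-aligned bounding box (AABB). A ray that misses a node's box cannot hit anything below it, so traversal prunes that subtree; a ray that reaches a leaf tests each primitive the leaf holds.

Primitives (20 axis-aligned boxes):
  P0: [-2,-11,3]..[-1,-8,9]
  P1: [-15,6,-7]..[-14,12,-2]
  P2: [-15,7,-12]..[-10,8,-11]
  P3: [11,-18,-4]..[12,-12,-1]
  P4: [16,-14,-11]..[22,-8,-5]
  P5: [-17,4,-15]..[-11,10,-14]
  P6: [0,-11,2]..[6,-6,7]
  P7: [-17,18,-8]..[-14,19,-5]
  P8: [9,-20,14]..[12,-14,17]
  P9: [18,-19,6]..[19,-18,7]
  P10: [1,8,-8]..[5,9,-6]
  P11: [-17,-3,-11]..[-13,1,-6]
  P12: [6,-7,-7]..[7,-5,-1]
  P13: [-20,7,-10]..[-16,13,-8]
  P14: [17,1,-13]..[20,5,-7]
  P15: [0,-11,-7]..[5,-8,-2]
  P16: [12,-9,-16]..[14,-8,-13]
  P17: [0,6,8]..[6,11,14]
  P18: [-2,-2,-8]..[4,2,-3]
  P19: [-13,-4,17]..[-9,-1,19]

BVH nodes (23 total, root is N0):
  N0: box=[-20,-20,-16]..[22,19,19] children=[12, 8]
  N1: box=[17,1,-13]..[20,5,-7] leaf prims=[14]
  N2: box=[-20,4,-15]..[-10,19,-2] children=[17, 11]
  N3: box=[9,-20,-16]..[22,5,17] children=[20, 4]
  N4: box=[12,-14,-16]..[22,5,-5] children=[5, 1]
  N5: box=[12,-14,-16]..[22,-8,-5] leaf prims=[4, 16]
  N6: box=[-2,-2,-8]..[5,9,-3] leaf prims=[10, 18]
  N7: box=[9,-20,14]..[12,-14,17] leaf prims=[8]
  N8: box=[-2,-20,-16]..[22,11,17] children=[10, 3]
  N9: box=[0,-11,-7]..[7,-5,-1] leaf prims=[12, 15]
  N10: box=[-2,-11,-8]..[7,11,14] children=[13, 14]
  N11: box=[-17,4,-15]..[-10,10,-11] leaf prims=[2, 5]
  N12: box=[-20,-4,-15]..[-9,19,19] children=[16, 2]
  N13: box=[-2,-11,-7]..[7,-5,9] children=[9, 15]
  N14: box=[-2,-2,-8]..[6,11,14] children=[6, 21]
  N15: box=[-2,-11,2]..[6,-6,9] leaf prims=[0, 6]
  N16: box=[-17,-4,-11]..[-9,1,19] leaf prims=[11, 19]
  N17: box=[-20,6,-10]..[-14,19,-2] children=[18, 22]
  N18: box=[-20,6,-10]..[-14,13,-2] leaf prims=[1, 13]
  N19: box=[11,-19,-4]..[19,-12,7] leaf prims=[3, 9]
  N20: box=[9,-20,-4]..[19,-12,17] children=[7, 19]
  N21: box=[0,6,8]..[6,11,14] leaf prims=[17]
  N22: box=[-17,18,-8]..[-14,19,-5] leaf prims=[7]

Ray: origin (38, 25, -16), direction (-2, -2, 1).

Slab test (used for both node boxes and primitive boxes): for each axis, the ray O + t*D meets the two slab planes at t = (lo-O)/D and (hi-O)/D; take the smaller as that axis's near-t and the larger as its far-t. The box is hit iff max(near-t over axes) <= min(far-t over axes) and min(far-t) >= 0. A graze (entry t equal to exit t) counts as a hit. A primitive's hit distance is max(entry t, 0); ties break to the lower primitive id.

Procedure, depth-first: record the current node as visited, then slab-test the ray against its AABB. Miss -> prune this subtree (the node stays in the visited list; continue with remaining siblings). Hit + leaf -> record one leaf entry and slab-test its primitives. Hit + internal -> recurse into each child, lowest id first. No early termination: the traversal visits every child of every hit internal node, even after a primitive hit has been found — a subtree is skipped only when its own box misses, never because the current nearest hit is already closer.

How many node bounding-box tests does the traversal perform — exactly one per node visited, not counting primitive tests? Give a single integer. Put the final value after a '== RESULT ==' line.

Walk:
N0 x:[8,29] y:[3,45/2] z:[0,35] -> hit [8,45/2], descend [8, 12]
  N8 x:[8,20] y:[7,45/2] z:[0,33] -> hit [8,20], descend [3, 10]
    N3 x:[8,29/2] y:[10,45/2] z:[0,33] -> hit [10,29/2], descend [4, 20]
      N4 x:[8,13] y:[10,39/2] z:[0,11] -> hit [10,11], descend [1, 5]
        N1 x:[9,21/2] y:[10,12] z:[3,9] -> miss, prune
        N5 x:[8,13] y:[33/2,39/2] z:[0,11] -> miss, prune
      N20 x:[19/2,29/2] y:[37/2,45/2] z:[12,33] -> miss, prune
    N10 x:[31/2,20] y:[7,18] z:[8,30] -> hit [31/2,18], descend [13, 14]
      N13 x:[31/2,20] y:[15,18] z:[9,25] -> hit [31/2,18], descend [9, 15]
        N9 x:[31/2,19] y:[15,18] z:[9,15] -> miss, prune
        N15 x:[16,20] y:[31/2,18] z:[18,25] -> hit [18,18] leaf, test {P0(miss), P6@t=18}
      N14 x:[16,20] y:[7,27/2] z:[8,30] -> miss, prune
  N12 x:[47/2,29] y:[3,29/2] z:[1,35] -> miss, prune

order=[0, 8, 3, 4, 1, 5, 20, 10, 13, 9, 15, 14, 12]  |boxes|=13  |leaves|=1  hit=P6

== RESULT ==
13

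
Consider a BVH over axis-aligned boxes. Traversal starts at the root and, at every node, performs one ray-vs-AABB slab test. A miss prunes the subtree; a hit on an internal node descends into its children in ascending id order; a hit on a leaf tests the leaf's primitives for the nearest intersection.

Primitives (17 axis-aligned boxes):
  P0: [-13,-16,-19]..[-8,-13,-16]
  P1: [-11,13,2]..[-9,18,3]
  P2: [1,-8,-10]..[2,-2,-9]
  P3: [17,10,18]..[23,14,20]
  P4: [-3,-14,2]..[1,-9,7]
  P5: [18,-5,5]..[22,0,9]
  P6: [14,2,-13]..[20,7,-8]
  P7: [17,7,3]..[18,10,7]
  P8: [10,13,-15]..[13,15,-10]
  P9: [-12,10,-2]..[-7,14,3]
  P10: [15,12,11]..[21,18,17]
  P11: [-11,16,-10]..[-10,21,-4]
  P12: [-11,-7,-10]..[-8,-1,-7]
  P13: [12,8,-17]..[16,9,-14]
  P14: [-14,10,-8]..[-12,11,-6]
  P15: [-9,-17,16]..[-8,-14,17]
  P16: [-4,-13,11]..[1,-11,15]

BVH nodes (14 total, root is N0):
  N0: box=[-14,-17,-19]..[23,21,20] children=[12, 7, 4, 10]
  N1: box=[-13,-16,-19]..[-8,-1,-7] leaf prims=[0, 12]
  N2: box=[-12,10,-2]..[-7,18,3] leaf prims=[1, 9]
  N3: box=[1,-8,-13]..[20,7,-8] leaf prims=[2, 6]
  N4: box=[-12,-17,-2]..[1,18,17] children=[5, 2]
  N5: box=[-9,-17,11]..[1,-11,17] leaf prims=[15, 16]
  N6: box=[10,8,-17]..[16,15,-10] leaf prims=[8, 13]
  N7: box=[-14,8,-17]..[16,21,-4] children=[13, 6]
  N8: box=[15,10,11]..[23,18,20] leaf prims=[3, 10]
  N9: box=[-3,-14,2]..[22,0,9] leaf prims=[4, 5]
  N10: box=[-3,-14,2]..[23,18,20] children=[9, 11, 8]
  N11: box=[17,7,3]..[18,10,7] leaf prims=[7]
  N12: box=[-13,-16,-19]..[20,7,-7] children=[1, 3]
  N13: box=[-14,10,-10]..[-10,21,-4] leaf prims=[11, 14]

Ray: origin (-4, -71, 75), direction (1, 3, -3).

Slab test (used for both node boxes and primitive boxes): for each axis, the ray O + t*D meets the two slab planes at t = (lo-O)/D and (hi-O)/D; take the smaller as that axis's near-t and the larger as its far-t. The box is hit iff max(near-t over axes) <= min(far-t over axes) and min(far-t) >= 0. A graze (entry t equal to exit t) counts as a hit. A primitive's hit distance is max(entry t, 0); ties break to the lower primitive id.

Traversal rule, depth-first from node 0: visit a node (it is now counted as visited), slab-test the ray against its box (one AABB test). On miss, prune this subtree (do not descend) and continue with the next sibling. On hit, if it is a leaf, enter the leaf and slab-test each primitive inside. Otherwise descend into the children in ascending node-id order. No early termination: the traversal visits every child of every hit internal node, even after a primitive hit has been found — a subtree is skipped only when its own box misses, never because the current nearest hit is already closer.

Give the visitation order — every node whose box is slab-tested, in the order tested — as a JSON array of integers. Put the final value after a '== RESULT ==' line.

Traverse from the root:
N0 x:[-10,27] y:[18,92/3] z:[55/3,94/3] -> hit [55/3,27], descend [4, 7, 10, 12]
  N4 x:[-8,5] y:[18,89/3] z:[58/3,77/3] -> miss, prune
  N7 x:[-10,20] y:[79/3,92/3] z:[79/3,92/3] -> miss, prune
  N10 x:[1,27] y:[19,89/3] z:[55/3,73/3] -> hit [19,73/3], descend [8, 9, 11]
    N8 x:[19,27] y:[27,89/3] z:[55/3,64/3] -> miss, prune
    N9 x:[1,26] y:[19,71/3] z:[22,73/3] -> hit [22,71/3] leaf, test {P4(miss), P5@t=22}
    N11 x:[21,22] y:[26,27] z:[68/3,24] -> miss, prune
  N12 x:[-9,24] y:[55/3,26] z:[82/3,94/3] -> miss, prune

order=[0, 4, 7, 10, 8, 9, 11, 12]  |boxes|=8  |leaves|=1  hit=P5

== RESULT ==
[0, 4, 7, 10, 8, 9, 11, 12]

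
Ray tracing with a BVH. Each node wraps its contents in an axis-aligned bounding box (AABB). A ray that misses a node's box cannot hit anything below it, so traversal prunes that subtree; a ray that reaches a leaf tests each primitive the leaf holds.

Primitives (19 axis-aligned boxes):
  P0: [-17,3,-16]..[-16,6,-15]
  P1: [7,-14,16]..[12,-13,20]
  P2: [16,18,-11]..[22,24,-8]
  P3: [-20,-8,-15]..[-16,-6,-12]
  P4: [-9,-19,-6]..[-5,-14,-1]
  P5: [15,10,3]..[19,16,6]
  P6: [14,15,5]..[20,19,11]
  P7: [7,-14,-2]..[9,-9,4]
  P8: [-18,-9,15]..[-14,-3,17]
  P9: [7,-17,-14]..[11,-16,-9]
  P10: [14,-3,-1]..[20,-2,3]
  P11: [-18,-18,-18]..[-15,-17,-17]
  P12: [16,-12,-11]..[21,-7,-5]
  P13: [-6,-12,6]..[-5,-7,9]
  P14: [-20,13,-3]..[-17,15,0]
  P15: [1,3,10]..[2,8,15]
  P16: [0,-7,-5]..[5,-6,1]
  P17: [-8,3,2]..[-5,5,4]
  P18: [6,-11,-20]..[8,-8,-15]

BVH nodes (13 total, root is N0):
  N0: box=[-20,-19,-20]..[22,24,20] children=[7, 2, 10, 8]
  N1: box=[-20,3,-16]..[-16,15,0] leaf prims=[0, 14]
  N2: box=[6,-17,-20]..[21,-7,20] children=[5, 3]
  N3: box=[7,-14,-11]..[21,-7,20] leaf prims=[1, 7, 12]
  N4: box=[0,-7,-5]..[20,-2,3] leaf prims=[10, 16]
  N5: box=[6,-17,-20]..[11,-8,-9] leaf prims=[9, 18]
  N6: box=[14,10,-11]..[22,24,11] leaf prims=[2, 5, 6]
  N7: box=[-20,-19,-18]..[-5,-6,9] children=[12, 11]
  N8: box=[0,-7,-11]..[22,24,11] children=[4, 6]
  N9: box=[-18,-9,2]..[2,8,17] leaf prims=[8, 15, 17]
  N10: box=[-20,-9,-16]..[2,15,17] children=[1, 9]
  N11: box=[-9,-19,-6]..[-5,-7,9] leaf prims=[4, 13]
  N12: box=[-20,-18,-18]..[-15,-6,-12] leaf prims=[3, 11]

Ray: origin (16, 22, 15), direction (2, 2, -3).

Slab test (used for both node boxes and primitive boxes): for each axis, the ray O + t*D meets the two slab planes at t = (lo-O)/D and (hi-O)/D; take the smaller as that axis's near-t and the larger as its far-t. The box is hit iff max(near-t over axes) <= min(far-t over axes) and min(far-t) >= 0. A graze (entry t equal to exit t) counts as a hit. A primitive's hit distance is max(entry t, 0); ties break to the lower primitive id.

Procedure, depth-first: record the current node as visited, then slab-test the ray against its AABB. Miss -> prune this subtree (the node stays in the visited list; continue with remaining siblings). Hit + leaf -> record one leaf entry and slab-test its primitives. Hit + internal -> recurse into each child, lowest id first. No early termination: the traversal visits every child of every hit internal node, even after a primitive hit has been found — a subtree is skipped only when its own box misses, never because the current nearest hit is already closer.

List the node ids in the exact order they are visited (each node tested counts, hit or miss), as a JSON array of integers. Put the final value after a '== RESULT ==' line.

Traverse from the root:
N0 x:[-18,3] y:[-41/2,1] z:[-5/3,35/3] -> hit [-5/3,1], descend [2, 7, 8, 10]
  N2 x:[-5,5/2] y:[-39/2,-29/2] z:[-5/3,35/3] -> miss, prune
  N7 x:[-18,-21/2] y:[-41/2,-14] z:[2,11] -> miss, prune
  N8 x:[-8,3] y:[-29/2,1] z:[4/3,26/3] -> miss, prune
  N10 x:[-18,-7] y:[-31/2,-7/2] z:[-2/3,31/3] -> miss, prune

order=[0, 2, 7, 8, 10]  |boxes|=5  |leaves|=0  hit=miss

== RESULT ==
[0, 2, 7, 8, 10]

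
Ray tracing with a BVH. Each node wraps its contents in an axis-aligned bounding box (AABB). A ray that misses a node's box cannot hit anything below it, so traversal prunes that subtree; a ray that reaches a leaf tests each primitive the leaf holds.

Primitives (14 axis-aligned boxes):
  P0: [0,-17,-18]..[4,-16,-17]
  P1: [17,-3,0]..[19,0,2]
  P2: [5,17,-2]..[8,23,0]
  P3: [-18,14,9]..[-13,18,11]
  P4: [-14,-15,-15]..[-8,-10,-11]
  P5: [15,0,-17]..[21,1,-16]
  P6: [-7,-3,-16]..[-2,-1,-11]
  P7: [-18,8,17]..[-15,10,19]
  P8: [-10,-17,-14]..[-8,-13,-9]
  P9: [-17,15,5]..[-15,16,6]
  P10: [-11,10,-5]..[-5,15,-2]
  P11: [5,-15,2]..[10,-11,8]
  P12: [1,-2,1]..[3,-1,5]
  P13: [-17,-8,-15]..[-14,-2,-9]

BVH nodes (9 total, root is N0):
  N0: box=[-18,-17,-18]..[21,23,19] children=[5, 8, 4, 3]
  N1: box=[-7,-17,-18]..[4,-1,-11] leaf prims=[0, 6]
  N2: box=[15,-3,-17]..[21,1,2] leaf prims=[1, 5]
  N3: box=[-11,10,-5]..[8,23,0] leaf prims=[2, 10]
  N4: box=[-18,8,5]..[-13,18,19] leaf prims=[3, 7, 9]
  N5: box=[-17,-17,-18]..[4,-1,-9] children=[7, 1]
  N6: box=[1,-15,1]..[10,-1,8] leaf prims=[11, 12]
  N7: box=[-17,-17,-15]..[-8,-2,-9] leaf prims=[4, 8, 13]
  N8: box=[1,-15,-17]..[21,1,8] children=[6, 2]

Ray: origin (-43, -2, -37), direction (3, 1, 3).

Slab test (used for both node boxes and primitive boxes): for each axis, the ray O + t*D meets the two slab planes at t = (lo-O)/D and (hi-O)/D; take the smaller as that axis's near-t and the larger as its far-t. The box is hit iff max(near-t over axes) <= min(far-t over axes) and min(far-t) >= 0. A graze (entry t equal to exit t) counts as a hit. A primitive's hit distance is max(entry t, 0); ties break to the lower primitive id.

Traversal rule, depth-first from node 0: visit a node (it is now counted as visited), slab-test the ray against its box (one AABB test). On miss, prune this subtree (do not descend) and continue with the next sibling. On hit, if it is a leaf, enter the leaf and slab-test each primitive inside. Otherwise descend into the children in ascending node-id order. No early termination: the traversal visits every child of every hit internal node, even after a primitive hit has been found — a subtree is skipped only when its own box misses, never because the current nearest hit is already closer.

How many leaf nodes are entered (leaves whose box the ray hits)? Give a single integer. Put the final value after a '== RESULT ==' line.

Traverse from the root:
N0 x:[25/3,64/3] y:[-15,25] z:[19/3,56/3] -> hit [25/3,56/3], descend [3, 4, 5, 8]
  N3 x:[32/3,17] y:[12,25] z:[32/3,37/3] -> hit [12,37/3] leaf, test {P2(miss), P10(miss)}
  N4 x:[25/3,10] y:[10,20] z:[14,56/3] -> miss, prune
  N5 x:[26/3,47/3] y:[-15,1] z:[19/3,28/3] -> miss, prune
  N8 x:[44/3,64/3] y:[-13,3] z:[20/3,15] -> miss, prune

Visited [0, 3, 4, 5, 8]. Tests: 5 box, 1 leaf. Nearest: miss.

== RESULT ==
1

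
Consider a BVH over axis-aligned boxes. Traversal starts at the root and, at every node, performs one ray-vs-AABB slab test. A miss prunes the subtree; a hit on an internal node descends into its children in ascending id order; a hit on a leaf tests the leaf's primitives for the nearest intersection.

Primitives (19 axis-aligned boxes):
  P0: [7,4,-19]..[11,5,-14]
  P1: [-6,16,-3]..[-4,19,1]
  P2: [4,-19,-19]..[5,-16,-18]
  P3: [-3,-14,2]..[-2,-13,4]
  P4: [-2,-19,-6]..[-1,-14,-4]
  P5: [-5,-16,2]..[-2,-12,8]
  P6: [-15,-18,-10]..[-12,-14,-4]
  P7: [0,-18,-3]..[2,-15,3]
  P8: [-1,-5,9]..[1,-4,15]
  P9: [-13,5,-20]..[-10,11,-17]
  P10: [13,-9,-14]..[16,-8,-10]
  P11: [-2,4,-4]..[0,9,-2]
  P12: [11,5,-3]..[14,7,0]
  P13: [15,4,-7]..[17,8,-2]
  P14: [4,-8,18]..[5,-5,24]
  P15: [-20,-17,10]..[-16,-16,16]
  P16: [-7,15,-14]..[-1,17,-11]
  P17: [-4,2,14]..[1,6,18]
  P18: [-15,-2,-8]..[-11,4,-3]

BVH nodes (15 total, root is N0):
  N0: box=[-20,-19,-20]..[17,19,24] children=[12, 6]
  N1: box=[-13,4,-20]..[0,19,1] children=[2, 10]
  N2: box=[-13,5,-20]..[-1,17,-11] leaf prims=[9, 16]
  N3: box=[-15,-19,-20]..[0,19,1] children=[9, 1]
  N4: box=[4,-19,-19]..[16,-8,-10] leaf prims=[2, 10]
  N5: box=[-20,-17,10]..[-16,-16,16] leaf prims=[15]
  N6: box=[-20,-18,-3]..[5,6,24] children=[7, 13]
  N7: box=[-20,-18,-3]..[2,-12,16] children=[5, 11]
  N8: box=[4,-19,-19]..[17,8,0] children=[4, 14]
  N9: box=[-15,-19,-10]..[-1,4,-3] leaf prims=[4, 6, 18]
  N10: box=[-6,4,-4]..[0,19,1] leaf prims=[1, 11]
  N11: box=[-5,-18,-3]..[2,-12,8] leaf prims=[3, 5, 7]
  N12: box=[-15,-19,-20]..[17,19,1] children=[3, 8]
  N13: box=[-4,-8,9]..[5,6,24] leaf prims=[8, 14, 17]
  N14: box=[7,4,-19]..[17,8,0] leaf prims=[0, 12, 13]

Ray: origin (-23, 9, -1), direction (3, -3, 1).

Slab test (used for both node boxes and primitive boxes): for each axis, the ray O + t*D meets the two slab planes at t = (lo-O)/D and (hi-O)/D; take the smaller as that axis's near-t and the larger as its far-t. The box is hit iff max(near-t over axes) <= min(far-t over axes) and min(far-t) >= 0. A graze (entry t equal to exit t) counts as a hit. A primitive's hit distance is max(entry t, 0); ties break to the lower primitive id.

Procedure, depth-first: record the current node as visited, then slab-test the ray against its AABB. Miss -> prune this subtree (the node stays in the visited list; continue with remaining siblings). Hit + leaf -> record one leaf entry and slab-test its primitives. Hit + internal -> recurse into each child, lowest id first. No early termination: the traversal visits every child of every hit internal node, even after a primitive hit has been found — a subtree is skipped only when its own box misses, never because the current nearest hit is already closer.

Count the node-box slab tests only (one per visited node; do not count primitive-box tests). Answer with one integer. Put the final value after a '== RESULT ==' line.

Trace the traversal:
N0 x:[1,40/3] y:[-10/3,28/3] z:[-19,25] -> hit [1,28/3], descend [6, 12]
  N6 x:[1,28/3] y:[1,9] z:[-2,25] -> hit [1,9], descend [7, 13]
    N7 x:[1,25/3] y:[7,9] z:[-2,17] -> hit [7,25/3], descend [5, 11]
      N5 x:[1,7/3] y:[25/3,26/3] z:[11,17] -> miss, prune
      N11 x:[6,25/3] y:[7,9] z:[-2,9] -> hit [7,25/3] leaf, test {P3(miss), P5@t=7, P7(miss)}
    N13 x:[19/3,28/3] y:[1,17/3] z:[10,25] -> miss, prune
  N12 x:[8/3,40/3] y:[-10/3,28/3] z:[-19,2] -> miss, prune

7 AABB tests over nodes [0, 6, 7, 5, 11, 13, 12]; 1 leaf entered; closest P5.

== RESULT ==
7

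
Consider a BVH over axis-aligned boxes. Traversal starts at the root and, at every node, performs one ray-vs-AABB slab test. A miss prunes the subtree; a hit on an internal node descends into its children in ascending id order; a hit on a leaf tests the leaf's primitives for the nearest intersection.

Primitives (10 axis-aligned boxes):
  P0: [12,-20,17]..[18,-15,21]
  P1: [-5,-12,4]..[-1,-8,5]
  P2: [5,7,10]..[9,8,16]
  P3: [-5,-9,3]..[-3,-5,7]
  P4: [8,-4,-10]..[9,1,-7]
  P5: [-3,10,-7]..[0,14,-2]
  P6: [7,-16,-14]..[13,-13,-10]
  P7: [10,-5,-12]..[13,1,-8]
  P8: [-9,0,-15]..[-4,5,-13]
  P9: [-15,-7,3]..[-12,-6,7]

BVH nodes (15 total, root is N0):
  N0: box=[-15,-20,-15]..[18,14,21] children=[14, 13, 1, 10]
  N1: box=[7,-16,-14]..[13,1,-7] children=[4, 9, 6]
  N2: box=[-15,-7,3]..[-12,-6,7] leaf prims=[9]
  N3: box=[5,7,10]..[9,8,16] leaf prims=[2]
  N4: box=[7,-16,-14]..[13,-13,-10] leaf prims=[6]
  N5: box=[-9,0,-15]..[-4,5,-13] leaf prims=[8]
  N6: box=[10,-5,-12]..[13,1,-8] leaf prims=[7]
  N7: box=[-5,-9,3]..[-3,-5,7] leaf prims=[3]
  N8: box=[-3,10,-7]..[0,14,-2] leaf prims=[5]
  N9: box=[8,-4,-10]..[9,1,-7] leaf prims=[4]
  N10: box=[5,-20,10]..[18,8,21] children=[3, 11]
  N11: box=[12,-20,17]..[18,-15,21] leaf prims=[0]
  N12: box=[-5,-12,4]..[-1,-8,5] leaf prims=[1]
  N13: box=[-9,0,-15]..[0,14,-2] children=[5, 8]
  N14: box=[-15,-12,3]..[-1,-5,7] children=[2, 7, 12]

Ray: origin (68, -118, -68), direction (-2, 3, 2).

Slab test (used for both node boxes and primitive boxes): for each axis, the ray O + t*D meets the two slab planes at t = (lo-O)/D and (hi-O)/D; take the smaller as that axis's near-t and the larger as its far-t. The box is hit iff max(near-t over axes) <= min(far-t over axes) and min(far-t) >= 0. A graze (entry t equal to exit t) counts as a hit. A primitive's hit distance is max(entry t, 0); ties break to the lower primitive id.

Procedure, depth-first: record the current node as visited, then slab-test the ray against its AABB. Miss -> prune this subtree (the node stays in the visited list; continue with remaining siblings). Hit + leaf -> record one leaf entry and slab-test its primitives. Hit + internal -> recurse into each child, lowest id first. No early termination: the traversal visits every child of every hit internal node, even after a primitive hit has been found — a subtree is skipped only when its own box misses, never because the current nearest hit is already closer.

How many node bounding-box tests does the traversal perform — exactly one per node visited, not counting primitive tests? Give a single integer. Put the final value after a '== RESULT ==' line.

Traverse from the root:
N0 x:[25,83/2] y:[98/3,44] z:[53/2,89/2] -> hit [98/3,83/2], descend [1, 10, 13, 14]
  N1 x:[55/2,61/2] y:[34,119/3] z:[27,61/2] -> miss, prune
  N10 x:[25,63/2] y:[98/3,42] z:[39,89/2] -> miss, prune
  N13 x:[34,77/2] y:[118/3,44] z:[53/2,33] -> miss, prune
  N14 x:[69/2,83/2] y:[106/3,113/3] z:[71/2,75/2] -> hit [71/2,75/2], descend [2, 7, 12]
    N2 x:[40,83/2] y:[37,112/3] z:[71/2,75/2] -> miss, prune
    N7 x:[71/2,73/2] y:[109/3,113/3] z:[71/2,75/2] -> hit [109/3,73/2] leaf, test {P3@t=109/3}
    N12 x:[69/2,73/2] y:[106/3,110/3] z:[36,73/2] -> hit [36,73/2] leaf, test {P1@t=36}

Summary -> nodes [0, 1, 10, 13, 14, 2, 7, 12]; box-tests=8; leaf-entries=2; first=P1

== RESULT ==
8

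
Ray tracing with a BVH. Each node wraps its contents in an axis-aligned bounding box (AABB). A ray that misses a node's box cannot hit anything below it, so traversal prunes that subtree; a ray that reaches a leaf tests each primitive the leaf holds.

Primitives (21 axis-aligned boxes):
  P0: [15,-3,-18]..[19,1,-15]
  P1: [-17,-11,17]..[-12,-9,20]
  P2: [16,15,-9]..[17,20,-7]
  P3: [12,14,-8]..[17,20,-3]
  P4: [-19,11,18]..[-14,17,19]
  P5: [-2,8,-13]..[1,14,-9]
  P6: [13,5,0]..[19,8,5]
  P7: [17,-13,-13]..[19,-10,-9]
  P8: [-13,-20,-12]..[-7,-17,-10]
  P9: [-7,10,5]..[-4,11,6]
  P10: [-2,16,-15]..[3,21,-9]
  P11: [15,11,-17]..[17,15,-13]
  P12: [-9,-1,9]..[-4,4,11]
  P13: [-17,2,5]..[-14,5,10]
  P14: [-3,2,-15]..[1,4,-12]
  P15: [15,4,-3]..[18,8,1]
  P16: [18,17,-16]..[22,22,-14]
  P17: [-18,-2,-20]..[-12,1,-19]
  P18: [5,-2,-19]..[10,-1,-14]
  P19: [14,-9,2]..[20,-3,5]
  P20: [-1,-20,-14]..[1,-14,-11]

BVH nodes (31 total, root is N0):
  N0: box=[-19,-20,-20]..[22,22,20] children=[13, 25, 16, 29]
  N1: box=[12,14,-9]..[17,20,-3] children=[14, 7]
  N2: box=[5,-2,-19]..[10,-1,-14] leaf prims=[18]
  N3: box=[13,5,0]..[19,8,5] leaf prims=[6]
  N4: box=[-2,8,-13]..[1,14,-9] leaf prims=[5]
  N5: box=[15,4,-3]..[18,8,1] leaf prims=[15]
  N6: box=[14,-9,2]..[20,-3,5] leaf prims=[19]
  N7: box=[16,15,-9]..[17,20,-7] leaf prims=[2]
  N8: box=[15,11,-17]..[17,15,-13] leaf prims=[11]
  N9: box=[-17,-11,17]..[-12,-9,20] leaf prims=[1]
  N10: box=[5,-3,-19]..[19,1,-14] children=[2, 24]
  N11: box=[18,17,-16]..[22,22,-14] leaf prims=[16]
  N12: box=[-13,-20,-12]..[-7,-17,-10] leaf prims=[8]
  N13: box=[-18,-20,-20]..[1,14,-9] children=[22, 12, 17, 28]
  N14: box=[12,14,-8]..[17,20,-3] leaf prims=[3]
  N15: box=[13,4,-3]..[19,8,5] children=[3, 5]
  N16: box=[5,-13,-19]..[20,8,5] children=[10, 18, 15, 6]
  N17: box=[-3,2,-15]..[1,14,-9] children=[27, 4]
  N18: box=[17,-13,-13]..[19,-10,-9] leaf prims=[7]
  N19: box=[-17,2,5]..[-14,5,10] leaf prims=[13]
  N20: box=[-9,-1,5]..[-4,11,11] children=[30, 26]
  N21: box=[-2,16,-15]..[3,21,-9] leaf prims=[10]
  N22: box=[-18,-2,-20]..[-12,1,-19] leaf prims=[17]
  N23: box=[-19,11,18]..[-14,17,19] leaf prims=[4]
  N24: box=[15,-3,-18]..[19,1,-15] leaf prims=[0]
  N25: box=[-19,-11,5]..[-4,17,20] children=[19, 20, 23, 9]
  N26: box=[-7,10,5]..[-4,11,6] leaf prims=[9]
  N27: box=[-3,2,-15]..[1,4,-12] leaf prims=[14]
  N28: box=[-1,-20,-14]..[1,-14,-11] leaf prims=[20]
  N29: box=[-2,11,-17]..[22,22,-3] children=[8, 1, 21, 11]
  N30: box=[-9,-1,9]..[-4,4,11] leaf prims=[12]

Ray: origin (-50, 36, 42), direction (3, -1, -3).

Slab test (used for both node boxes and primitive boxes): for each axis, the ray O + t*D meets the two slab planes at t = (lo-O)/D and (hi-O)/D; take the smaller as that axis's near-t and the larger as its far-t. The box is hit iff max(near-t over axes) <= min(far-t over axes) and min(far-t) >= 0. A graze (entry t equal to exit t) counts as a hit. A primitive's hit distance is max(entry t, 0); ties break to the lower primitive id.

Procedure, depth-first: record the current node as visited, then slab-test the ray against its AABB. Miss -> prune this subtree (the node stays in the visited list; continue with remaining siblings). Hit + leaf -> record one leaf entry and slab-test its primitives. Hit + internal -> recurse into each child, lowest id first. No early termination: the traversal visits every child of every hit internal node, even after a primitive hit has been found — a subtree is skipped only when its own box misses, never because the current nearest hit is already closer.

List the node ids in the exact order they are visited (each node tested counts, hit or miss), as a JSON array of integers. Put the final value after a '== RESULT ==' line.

Trace the traversal:
N0 x:[31/3,24] y:[14,56] z:[22/3,62/3] -> hit [14,62/3], descend [13, 16, 25, 29]
  N13 x:[32/3,17] y:[22,56] z:[17,62/3] -> miss, prune
  N16 x:[55/3,70/3] y:[28,49] z:[37/3,61/3] -> miss, prune
  N25 x:[31/3,46/3] y:[19,47] z:[22/3,37/3] -> miss, prune
  N29 x:[16,24] y:[14,25] z:[15,59/3] -> hit [16,59/3], descend [1, 8, 11, 21]
    N1 x:[62/3,67/3] y:[16,22] z:[15,17] -> miss, prune
    N8 x:[65/3,67/3] y:[21,25] z:[55/3,59/3] -> miss, prune
    N11 x:[68/3,24] y:[14,19] z:[56/3,58/3] -> miss, prune
    N21 x:[16,53/3] y:[15,20] z:[17,19] -> hit [17,53/3] leaf, test {P10@t=17}

order=[0, 13, 16, 25, 29, 1, 8, 11, 21]  |boxes|=9  |leaves|=1  hit=P10

== RESULT ==
[0, 13, 16, 25, 29, 1, 8, 11, 21]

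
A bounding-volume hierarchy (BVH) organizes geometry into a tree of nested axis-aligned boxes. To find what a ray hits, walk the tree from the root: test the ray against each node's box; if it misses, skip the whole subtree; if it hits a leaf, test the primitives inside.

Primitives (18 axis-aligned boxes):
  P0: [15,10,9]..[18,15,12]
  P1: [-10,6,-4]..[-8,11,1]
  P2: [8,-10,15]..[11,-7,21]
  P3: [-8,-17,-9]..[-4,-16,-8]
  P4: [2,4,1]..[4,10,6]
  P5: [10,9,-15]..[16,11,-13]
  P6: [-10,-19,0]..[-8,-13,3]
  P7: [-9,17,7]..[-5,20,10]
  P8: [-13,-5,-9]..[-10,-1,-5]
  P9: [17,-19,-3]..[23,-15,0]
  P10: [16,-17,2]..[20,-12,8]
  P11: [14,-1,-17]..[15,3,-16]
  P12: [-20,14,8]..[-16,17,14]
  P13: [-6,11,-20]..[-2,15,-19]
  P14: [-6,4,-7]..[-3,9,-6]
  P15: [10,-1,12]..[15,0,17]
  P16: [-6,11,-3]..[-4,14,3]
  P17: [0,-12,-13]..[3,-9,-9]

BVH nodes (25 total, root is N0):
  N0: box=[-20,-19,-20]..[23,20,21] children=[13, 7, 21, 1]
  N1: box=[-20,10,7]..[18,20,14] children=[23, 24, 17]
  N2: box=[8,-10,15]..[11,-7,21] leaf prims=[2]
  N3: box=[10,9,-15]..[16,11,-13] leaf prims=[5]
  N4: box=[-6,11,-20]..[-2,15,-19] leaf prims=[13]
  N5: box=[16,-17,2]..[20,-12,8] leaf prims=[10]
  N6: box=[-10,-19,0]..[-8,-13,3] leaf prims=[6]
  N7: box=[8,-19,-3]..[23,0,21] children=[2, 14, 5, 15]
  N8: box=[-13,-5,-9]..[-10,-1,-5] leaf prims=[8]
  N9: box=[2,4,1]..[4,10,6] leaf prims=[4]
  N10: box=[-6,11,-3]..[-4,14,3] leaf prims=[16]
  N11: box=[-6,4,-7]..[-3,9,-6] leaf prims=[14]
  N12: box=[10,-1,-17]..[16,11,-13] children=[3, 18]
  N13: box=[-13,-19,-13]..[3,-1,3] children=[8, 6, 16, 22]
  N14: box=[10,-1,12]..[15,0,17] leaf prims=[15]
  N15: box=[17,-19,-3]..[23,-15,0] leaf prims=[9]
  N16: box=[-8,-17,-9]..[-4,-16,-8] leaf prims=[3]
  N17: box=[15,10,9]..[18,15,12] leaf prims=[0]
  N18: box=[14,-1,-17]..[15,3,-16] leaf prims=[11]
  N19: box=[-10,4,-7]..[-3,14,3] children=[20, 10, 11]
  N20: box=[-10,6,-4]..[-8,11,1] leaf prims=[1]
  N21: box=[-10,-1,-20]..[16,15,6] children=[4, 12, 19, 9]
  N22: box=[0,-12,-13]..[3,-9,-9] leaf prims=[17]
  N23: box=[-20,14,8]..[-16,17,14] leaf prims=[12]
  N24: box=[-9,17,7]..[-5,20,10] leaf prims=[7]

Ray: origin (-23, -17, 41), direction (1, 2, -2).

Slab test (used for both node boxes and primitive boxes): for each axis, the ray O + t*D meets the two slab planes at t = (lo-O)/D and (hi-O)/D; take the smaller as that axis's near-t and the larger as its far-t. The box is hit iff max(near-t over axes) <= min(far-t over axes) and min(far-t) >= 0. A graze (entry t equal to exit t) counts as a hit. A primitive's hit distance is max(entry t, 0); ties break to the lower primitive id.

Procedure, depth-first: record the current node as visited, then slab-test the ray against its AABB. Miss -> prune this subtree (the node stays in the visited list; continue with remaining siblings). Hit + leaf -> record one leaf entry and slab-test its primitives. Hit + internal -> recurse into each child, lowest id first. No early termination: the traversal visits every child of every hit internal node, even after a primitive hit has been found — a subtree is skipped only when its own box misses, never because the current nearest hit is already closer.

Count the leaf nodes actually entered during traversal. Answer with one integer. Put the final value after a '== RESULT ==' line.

Trace the traversal:
N0 x:[3,46] y:[-1,37/2] z:[10,61/2] -> hit [10,37/2], descend [1, 7, 13, 21]
  N1 x:[3,41] y:[27/2,37/2] z:[27/2,17] -> hit [27/2,17], descend [17, 23, 24]
    N17 x:[38,41] y:[27/2,16] z:[29/2,16] -> miss, prune
    N23 x:[3,7] y:[31/2,17] z:[27/2,33/2] -> miss, prune
    N24 x:[14,18] y:[17,37/2] z:[31/2,17] -> hit [17,17] leaf, test {P7@t=17}
  N7 x:[31,46] y:[-1,17/2] z:[10,22] -> miss, prune
  N13 x:[10,26] y:[-1,8] z:[19,27] -> miss, prune
  N21 x:[13,39] y:[8,16] z:[35/2,61/2] -> miss, prune

order=[0, 1, 17, 23, 24, 7, 13, 21]  |boxes|=8  |leaves|=1  hit=P7

== RESULT ==
1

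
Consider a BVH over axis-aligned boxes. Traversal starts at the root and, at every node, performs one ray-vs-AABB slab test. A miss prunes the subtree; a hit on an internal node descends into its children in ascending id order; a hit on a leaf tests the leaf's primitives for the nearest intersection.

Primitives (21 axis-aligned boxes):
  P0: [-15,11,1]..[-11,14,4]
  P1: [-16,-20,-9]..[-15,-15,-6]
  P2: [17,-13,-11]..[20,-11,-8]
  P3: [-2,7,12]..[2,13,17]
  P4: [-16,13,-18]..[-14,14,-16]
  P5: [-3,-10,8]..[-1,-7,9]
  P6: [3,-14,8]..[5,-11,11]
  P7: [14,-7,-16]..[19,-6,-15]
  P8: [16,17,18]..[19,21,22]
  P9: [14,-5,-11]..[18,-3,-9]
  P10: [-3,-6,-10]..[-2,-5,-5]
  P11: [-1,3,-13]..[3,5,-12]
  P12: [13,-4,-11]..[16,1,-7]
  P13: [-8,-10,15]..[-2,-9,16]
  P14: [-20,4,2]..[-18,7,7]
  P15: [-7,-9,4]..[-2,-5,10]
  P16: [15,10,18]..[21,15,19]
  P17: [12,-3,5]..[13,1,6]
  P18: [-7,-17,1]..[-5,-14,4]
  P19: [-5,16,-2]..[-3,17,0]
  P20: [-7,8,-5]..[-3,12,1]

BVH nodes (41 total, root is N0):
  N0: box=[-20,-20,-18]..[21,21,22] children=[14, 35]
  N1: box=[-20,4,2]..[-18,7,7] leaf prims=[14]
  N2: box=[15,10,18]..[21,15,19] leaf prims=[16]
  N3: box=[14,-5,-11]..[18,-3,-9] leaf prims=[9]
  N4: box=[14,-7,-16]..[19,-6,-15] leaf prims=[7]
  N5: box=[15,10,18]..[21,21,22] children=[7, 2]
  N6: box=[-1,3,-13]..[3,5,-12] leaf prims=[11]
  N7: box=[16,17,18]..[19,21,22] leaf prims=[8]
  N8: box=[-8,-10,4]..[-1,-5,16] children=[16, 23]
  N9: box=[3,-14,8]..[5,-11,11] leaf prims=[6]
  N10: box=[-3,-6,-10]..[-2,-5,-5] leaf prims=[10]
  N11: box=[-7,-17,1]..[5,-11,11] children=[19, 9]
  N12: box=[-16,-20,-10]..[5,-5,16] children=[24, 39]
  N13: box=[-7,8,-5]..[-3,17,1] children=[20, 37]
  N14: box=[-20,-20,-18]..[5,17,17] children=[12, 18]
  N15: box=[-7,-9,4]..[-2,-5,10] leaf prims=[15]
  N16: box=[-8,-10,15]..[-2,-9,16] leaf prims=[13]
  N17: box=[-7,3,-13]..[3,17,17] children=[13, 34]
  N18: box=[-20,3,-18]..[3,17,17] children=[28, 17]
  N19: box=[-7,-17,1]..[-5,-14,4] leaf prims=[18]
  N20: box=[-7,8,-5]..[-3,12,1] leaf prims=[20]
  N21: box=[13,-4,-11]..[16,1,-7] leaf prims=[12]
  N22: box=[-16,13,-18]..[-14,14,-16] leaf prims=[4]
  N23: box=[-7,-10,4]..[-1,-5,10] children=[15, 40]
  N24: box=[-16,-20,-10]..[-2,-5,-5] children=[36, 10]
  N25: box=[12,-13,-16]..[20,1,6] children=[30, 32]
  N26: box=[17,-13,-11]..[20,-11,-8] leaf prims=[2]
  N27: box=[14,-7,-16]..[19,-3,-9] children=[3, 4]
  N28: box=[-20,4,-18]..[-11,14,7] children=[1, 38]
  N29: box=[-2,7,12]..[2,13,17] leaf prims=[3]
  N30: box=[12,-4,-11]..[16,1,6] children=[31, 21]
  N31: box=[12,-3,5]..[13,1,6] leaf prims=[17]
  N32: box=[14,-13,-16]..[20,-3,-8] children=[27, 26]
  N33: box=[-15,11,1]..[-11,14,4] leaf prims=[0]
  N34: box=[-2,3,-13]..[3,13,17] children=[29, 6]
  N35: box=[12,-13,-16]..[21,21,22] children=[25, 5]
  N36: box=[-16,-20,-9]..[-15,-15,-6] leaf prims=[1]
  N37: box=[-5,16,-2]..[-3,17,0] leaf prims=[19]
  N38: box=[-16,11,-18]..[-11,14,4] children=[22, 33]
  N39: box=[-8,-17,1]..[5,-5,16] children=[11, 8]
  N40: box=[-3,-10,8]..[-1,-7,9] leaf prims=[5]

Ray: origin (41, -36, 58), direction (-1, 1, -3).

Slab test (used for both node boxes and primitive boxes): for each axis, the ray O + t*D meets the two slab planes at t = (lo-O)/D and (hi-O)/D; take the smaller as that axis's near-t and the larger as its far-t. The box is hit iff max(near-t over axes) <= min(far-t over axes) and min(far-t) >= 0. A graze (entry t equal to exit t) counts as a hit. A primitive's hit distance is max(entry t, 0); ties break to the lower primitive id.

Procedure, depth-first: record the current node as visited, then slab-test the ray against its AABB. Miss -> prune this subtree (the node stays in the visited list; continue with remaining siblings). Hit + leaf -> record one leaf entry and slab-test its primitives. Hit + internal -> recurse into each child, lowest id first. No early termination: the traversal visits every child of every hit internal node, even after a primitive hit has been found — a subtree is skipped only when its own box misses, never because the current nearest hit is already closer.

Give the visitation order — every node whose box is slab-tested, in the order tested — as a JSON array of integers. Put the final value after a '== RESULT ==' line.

Trace the traversal:
N0 x:[20,61] y:[16,57] z:[12,76/3] -> hit [20,76/3], descend [14, 35]
  N14 x:[36,61] y:[16,53] z:[41/3,76/3] -> miss, prune
  N35 x:[20,29] y:[23,57] z:[12,74/3] -> hit [23,74/3], descend [5, 25]
    N5 x:[20,26] y:[46,57] z:[12,40/3] -> miss, prune
    N25 x:[21,29] y:[23,37] z:[52/3,74/3] -> hit [23,74/3], descend [30, 32]
      N30 x:[25,29] y:[32,37] z:[52/3,23] -> miss, prune
      N32 x:[21,27] y:[23,33] z:[22,74/3] -> hit [23,74/3], descend [26, 27]
        N26 x:[21,24] y:[23,25] z:[22,23] -> hit [23,23] leaf, test {P2@t=23}
        N27 x:[22,27] y:[29,33] z:[67/3,74/3] -> miss, prune

order=[0, 14, 35, 5, 25, 30, 32, 26, 27]  |boxes|=9  |leaves|=1  hit=P2

== RESULT ==
[0, 14, 35, 5, 25, 30, 32, 26, 27]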